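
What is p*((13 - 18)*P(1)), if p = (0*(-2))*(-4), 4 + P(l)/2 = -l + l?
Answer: 0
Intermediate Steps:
P(l) = -8 (P(l) = -8 + 2*(-l + l) = -8 + 2*0 = -8 + 0 = -8)
p = 0 (p = 0*(-4) = 0)
p*((13 - 18)*P(1)) = 0*((13 - 18)*(-8)) = 0*(-5*(-8)) = 0*40 = 0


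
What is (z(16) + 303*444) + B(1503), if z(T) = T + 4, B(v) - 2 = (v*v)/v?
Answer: 136057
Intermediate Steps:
B(v) = 2 + v (B(v) = 2 + (v*v)/v = 2 + v²/v = 2 + v)
z(T) = 4 + T
(z(16) + 303*444) + B(1503) = ((4 + 16) + 303*444) + (2 + 1503) = (20 + 134532) + 1505 = 134552 + 1505 = 136057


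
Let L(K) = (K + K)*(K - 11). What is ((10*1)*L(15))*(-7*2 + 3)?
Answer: -13200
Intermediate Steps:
L(K) = 2*K*(-11 + K) (L(K) = (2*K)*(-11 + K) = 2*K*(-11 + K))
((10*1)*L(15))*(-7*2 + 3) = ((10*1)*(2*15*(-11 + 15)))*(-7*2 + 3) = (10*(2*15*4))*(-14 + 3) = (10*120)*(-11) = 1200*(-11) = -13200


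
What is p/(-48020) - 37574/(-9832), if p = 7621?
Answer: 108085863/29508290 ≈ 3.6629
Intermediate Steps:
p/(-48020) - 37574/(-9832) = 7621/(-48020) - 37574/(-9832) = 7621*(-1/48020) - 37574*(-1/9832) = -7621/48020 + 18787/4916 = 108085863/29508290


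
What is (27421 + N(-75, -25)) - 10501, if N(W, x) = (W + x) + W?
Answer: 16745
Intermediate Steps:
N(W, x) = x + 2*W
(27421 + N(-75, -25)) - 10501 = (27421 + (-25 + 2*(-75))) - 10501 = (27421 + (-25 - 150)) - 10501 = (27421 - 175) - 10501 = 27246 - 10501 = 16745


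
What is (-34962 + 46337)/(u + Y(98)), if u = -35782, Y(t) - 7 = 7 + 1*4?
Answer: -11375/35764 ≈ -0.31806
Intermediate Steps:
Y(t) = 18 (Y(t) = 7 + (7 + 1*4) = 7 + (7 + 4) = 7 + 11 = 18)
(-34962 + 46337)/(u + Y(98)) = (-34962 + 46337)/(-35782 + 18) = 11375/(-35764) = 11375*(-1/35764) = -11375/35764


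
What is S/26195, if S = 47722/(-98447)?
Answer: -47722/2578819165 ≈ -1.8505e-5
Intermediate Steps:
S = -47722/98447 (S = 47722*(-1/98447) = -47722/98447 ≈ -0.48475)
S/26195 = -47722/98447/26195 = -47722/98447*1/26195 = -47722/2578819165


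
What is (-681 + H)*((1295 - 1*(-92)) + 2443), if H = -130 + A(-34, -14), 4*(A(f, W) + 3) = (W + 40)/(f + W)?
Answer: -149670655/48 ≈ -3.1181e+6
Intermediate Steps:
A(f, W) = -3 + (40 + W)/(4*(W + f)) (A(f, W) = -3 + ((W + 40)/(f + W))/4 = -3 + ((40 + W)/(W + f))/4 = -3 + (40 + W)/(4*(W + f)))
H = -12781/96 (H = -130 + (10 - 3*(-34) - 11/4*(-14))/(-14 - 34) = -130 + (10 + 102 + 77/2)/(-48) = -130 - 1/48*301/2 = -130 - 301/96 = -12781/96 ≈ -133.14)
(-681 + H)*((1295 - 1*(-92)) + 2443) = (-681 - 12781/96)*((1295 - 1*(-92)) + 2443) = -78157*((1295 + 92) + 2443)/96 = -78157*(1387 + 2443)/96 = -78157/96*3830 = -149670655/48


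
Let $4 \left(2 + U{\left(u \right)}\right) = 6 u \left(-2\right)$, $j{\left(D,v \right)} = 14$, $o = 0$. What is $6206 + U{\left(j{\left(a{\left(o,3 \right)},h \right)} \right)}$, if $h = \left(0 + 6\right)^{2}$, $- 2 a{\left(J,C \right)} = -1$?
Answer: $6162$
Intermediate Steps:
$a{\left(J,C \right)} = \frac{1}{2}$ ($a{\left(J,C \right)} = \left(- \frac{1}{2}\right) \left(-1\right) = \frac{1}{2}$)
$h = 36$ ($h = 6^{2} = 36$)
$U{\left(u \right)} = -2 - 3 u$ ($U{\left(u \right)} = -2 + \frac{6 u \left(-2\right)}{4} = -2 + \frac{\left(-12\right) u}{4} = -2 - 3 u$)
$6206 + U{\left(j{\left(a{\left(o,3 \right)},h \right)} \right)} = 6206 - 44 = 6162$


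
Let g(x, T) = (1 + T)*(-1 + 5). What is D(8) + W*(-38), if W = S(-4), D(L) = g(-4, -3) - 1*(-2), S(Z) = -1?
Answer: 32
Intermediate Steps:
g(x, T) = 4 + 4*T (g(x, T) = (1 + T)*4 = 4 + 4*T)
D(L) = -6 (D(L) = (4 + 4*(-3)) - 1*(-2) = (4 - 12) + 2 = -8 + 2 = -6)
W = -1
D(8) + W*(-38) = -6 - 1*(-38) = -6 + 38 = 32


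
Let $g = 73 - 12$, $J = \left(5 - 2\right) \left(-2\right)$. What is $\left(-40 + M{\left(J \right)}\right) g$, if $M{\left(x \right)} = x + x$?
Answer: $-3172$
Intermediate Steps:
$J = -6$ ($J = 3 \left(-2\right) = -6$)
$M{\left(x \right)} = 2 x$
$g = 61$ ($g = 73 - 12 = 61$)
$\left(-40 + M{\left(J \right)}\right) g = \left(-40 + 2 \left(-6\right)\right) 61 = \left(-40 - 12\right) 61 = \left(-52\right) 61 = -3172$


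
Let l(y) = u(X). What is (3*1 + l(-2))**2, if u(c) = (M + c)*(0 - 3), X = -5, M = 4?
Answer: 36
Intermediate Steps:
u(c) = -12 - 3*c (u(c) = (4 + c)*(0 - 3) = (4 + c)*(-3) = -12 - 3*c)
l(y) = 3 (l(y) = -12 - 3*(-5) = -12 + 15 = 3)
(3*1 + l(-2))**2 = (3*1 + 3)**2 = (3 + 3)**2 = 6**2 = 36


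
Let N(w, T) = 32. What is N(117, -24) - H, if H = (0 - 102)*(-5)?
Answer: -478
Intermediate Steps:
H = 510 (H = -102*(-5) = 510)
N(117, -24) - H = 32 - 1*510 = 32 - 510 = -478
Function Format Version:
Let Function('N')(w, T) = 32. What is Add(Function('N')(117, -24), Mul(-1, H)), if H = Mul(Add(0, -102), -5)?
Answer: -478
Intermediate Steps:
H = 510 (H = Mul(-102, -5) = 510)
Add(Function('N')(117, -24), Mul(-1, H)) = Add(32, Mul(-1, 510)) = Add(32, -510) = -478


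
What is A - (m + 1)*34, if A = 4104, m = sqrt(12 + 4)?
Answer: 3934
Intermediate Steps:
m = 4 (m = sqrt(16) = 4)
A - (m + 1)*34 = 4104 - (4 + 1)*34 = 4104 - 5*34 = 4104 - 1*170 = 4104 - 170 = 3934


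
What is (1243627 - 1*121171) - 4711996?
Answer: -3589540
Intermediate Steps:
(1243627 - 1*121171) - 4711996 = (1243627 - 121171) - 4711996 = 1122456 - 4711996 = -3589540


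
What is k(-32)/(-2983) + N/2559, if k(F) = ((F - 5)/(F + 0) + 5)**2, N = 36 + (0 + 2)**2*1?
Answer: 22871449/7816700928 ≈ 0.0029260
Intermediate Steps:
N = 40 (N = 36 + 2**2*1 = 36 + 4*1 = 36 + 4 = 40)
k(F) = (5 + (-5 + F)/F)**2 (k(F) = ((-5 + F)/F + 5)**2 = (5 + (-5 + F)/F)**2)
k(-32)/(-2983) + N/2559 = ((-5 + 6*(-32))**2/(-32)**2)/(-2983) + 40/2559 = ((-5 - 192)**2/1024)*(-1/2983) + 40*(1/2559) = ((1/1024)*(-197)**2)*(-1/2983) + 40/2559 = ((1/1024)*38809)*(-1/2983) + 40/2559 = (38809/1024)*(-1/2983) + 40/2559 = -38809/3054592 + 40/2559 = 22871449/7816700928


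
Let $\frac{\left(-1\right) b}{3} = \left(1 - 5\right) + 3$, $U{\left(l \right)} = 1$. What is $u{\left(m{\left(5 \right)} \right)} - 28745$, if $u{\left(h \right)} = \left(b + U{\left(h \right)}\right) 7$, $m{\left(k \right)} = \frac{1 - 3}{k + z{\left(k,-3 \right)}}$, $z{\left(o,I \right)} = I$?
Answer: $-28717$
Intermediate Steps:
$b = 3$ ($b = - 3 \left(\left(1 - 5\right) + 3\right) = - 3 \left(-4 + 3\right) = \left(-3\right) \left(-1\right) = 3$)
$m{\left(k \right)} = - \frac{2}{-3 + k}$ ($m{\left(k \right)} = \frac{1 - 3}{k - 3} = - \frac{2}{-3 + k}$)
$u{\left(h \right)} = 28$ ($u{\left(h \right)} = \left(3 + 1\right) 7 = 4 \cdot 7 = 28$)
$u{\left(m{\left(5 \right)} \right)} - 28745 = 28 - 28745 = -28717$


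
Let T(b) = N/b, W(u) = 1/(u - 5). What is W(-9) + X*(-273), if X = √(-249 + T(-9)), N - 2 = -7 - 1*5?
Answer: -1/14 - 91*I*√2231 ≈ -0.071429 - 4298.2*I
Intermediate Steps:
N = -10 (N = 2 + (-7 - 1*5) = 2 + (-7 - 5) = 2 - 12 = -10)
W(u) = 1/(-5 + u)
T(b) = -10/b
X = I*√2231/3 (X = √(-249 - 10/(-9)) = √(-249 - 10*(-⅑)) = √(-249 + 10/9) = √(-2231/9) = I*√2231/3 ≈ 15.744*I)
W(-9) + X*(-273) = 1/(-5 - 9) + (I*√2231/3)*(-273) = 1/(-14) - 91*I*√2231 = -1/14 - 91*I*√2231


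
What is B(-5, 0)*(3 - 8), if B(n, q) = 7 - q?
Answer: -35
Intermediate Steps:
B(-5, 0)*(3 - 8) = (7 - 1*0)*(3 - 8) = (7 + 0)*(-5) = 7*(-5) = -35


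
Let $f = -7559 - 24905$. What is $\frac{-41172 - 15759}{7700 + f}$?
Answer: $\frac{56931}{24764} \approx 2.2989$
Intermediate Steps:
$f = -32464$ ($f = -7559 - 24905 = -32464$)
$\frac{-41172 - 15759}{7700 + f} = \frac{-41172 - 15759}{7700 - 32464} = - \frac{56931}{-24764} = \left(-56931\right) \left(- \frac{1}{24764}\right) = \frac{56931}{24764}$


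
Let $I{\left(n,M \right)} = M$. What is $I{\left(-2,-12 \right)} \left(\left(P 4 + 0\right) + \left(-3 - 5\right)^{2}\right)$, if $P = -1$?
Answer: $-720$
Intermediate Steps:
$I{\left(-2,-12 \right)} \left(\left(P 4 + 0\right) + \left(-3 - 5\right)^{2}\right) = - 12 \left(\left(\left(-1\right) 4 + 0\right) + \left(-3 - 5\right)^{2}\right) = - 12 \left(\left(-4 + 0\right) + \left(-8\right)^{2}\right) = - 12 \left(-4 + 64\right) = \left(-12\right) 60 = -720$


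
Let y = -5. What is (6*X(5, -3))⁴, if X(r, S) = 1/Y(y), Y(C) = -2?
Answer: 81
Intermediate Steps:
X(r, S) = -½ (X(r, S) = 1/(-2) = -½)
(6*X(5, -3))⁴ = (6*(-½))⁴ = (-3)⁴ = 81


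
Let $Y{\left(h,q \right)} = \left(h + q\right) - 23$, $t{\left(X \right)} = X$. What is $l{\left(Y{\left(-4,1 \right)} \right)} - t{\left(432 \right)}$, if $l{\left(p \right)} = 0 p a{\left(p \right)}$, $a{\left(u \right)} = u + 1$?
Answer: $-432$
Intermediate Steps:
$a{\left(u \right)} = 1 + u$
$Y{\left(h,q \right)} = -23 + h + q$
$l{\left(p \right)} = 0$ ($l{\left(p \right)} = 0 p \left(1 + p\right) = 0 \left(1 + p\right) = 0$)
$l{\left(Y{\left(-4,1 \right)} \right)} - t{\left(432 \right)} = 0 - 432 = -432$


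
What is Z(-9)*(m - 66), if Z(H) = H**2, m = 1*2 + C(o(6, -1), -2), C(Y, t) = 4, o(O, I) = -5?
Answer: -4860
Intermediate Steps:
m = 6 (m = 1*2 + 4 = 2 + 4 = 6)
Z(-9)*(m - 66) = (-9)**2*(6 - 66) = 81*(-60) = -4860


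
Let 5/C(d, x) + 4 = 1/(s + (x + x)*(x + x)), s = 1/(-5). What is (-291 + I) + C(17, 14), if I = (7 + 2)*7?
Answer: -3592583/15671 ≈ -229.25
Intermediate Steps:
s = -⅕ ≈ -0.20000
I = 63 (I = 9*7 = 63)
C(d, x) = 5/(-4 + 1/(-⅕ + 4*x²)) (C(d, x) = 5/(-4 + 1/(-⅕ + (x + x)*(x + x))) = 5/(-4 + 1/(-⅕ + (2*x)*(2*x))) = 5/(-4 + 1/(-⅕ + 4*x²)))
(-291 + I) + C(17, 14) = (-291 + 63) + 5*(1 - 20*14²)/(-9 + 80*14²) = -228 + 5*(1 - 20*196)/(-9 + 80*196) = -228 + 5*(1 - 3920)/(-9 + 15680) = -228 + 5*(-3919)/15671 = -228 + 5*(1/15671)*(-3919) = -228 - 19595/15671 = -3592583/15671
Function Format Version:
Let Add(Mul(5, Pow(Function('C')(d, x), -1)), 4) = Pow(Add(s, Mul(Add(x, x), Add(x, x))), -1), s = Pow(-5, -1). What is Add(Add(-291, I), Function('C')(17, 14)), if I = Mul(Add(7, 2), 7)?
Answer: Rational(-3592583, 15671) ≈ -229.25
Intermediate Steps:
s = Rational(-1, 5) ≈ -0.20000
I = 63 (I = Mul(9, 7) = 63)
Function('C')(d, x) = Mul(5, Pow(Add(-4, Pow(Add(Rational(-1, 5), Mul(4, Pow(x, 2))), -1)), -1)) (Function('C')(d, x) = Mul(5, Pow(Add(-4, Pow(Add(Rational(-1, 5), Mul(Add(x, x), Add(x, x))), -1)), -1)) = Mul(5, Pow(Add(-4, Pow(Add(Rational(-1, 5), Mul(Mul(2, x), Mul(2, x))), -1)), -1)) = Mul(5, Pow(Add(-4, Pow(Add(Rational(-1, 5), Mul(4, Pow(x, 2))), -1)), -1)))
Add(Add(-291, I), Function('C')(17, 14)) = Add(Add(-291, 63), Mul(5, Pow(Add(-9, Mul(80, Pow(14, 2))), -1), Add(1, Mul(-20, Pow(14, 2))))) = Add(-228, Mul(5, Pow(Add(-9, Mul(80, 196)), -1), Add(1, Mul(-20, 196)))) = Add(-228, Mul(5, Pow(Add(-9, 15680), -1), Add(1, -3920))) = Add(-228, Mul(5, Pow(15671, -1), -3919)) = Add(-228, Mul(5, Rational(1, 15671), -3919)) = Add(-228, Rational(-19595, 15671)) = Rational(-3592583, 15671)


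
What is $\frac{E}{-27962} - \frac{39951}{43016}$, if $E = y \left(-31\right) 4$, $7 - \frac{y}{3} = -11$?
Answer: $- \frac{13372173}{19400216} \approx -0.68928$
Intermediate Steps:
$y = 54$ ($y = 21 - -33 = 21 + 33 = 54$)
$E = -6696$ ($E = 54 \left(-31\right) 4 = \left(-1674\right) 4 = -6696$)
$\frac{E}{-27962} - \frac{39951}{43016} = - \frac{6696}{-27962} - \frac{39951}{43016} = \left(-6696\right) \left(- \frac{1}{27962}\right) - \frac{39951}{43016} = \frac{108}{451} - \frac{39951}{43016} = - \frac{13372173}{19400216}$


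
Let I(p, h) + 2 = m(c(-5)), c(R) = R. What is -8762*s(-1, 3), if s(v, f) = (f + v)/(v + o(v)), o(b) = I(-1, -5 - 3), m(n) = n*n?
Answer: -8762/11 ≈ -796.54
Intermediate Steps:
m(n) = n**2
I(p, h) = 23 (I(p, h) = -2 + (-5)**2 = -2 + 25 = 23)
o(b) = 23
s(v, f) = (f + v)/(23 + v) (s(v, f) = (f + v)/(v + 23) = (f + v)/(23 + v))
-8762*s(-1, 3) = -8762*(3 - 1)/(23 - 1) = -8762*2/22 = -4381*2/11 = -8762*1/11 = -8762/11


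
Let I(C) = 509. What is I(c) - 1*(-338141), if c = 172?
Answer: 338650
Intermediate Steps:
I(c) - 1*(-338141) = 509 - 1*(-338141) = 509 + 338141 = 338650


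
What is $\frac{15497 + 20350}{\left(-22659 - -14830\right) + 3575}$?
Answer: $- \frac{11949}{1418} \approx -8.4267$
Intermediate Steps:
$\frac{15497 + 20350}{\left(-22659 - -14830\right) + 3575} = \frac{35847}{\left(-22659 + 14830\right) + 3575} = \frac{35847}{-7829 + 3575} = \frac{35847}{-4254} = 35847 \left(- \frac{1}{4254}\right) = - \frac{11949}{1418}$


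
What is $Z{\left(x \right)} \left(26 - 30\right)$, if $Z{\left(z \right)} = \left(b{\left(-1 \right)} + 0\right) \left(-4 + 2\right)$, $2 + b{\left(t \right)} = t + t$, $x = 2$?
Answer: $-32$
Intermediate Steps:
$b{\left(t \right)} = -2 + 2 t$ ($b{\left(t \right)} = -2 + \left(t + t\right) = -2 + 2 t$)
$Z{\left(z \right)} = 8$ ($Z{\left(z \right)} = \left(\left(-2 + 2 \left(-1\right)\right) + 0\right) \left(-4 + 2\right) = \left(\left(-2 - 2\right) + 0\right) \left(-2\right) = \left(-4 + 0\right) \left(-2\right) = \left(-4\right) \left(-2\right) = 8$)
$Z{\left(x \right)} \left(26 - 30\right) = 8 \left(26 - 30\right) = 8 \left(-4\right) = -32$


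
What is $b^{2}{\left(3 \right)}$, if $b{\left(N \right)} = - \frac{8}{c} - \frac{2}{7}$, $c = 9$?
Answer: $\frac{5476}{3969} \approx 1.3797$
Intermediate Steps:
$b{\left(N \right)} = - \frac{74}{63}$ ($b{\left(N \right)} = - \frac{8}{9} - \frac{2}{7} = - \frac{74}{63}$)
$b^{2}{\left(3 \right)} = \left(- \frac{74}{63}\right)^{2} = \frac{5476}{3969}$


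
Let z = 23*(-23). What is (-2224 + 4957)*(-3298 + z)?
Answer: -10459191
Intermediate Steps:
z = -529
(-2224 + 4957)*(-3298 + z) = (-2224 + 4957)*(-3298 - 529) = 2733*(-3827) = -10459191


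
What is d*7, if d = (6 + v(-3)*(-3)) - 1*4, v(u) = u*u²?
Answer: 581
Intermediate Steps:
v(u) = u³
d = 83 (d = (6 + (-3)³*(-3)) - 1*4 = (6 - 27*(-3)) - 4 = (6 + 81) - 4 = 87 - 4 = 83)
d*7 = 83*7 = 581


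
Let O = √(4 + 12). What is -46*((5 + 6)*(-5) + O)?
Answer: 2346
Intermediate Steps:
O = 4 (O = √16 = 4)
-46*((5 + 6)*(-5) + O) = -46*((5 + 6)*(-5) + 4) = -46*(11*(-5) + 4) = -46*(-55 + 4) = -46*(-51) = 2346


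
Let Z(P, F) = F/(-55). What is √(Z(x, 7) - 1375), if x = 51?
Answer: 4*I*√259985/55 ≈ 37.083*I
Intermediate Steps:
Z(P, F) = -F/55 (Z(P, F) = F*(-1/55) = -F/55)
√(Z(x, 7) - 1375) = √(-1/55*7 - 1375) = √(-7/55 - 1375) = √(-75632/55) = 4*I*√259985/55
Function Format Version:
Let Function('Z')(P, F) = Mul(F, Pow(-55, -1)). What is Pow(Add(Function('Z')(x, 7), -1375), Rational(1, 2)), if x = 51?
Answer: Mul(Rational(4, 55), I, Pow(259985, Rational(1, 2))) ≈ Mul(37.083, I)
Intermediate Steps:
Function('Z')(P, F) = Mul(Rational(-1, 55), F) (Function('Z')(P, F) = Mul(F, Rational(-1, 55)) = Mul(Rational(-1, 55), F))
Pow(Add(Function('Z')(x, 7), -1375), Rational(1, 2)) = Pow(Add(Mul(Rational(-1, 55), 7), -1375), Rational(1, 2)) = Pow(Add(Rational(-7, 55), -1375), Rational(1, 2)) = Pow(Rational(-75632, 55), Rational(1, 2)) = Mul(Rational(4, 55), I, Pow(259985, Rational(1, 2)))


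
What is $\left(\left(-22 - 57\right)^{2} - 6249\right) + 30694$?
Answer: $30686$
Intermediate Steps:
$\left(\left(-22 - 57\right)^{2} - 6249\right) + 30694 = \left(\left(-79\right)^{2} - 6249\right) + 30694 = \left(6241 - 6249\right) + 30694 = -8 + 30694 = 30686$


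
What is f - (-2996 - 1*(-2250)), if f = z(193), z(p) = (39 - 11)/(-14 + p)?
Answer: 133562/179 ≈ 746.16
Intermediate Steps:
z(p) = 28/(-14 + p)
f = 28/179 (f = 28/(-14 + 193) = 28/179 ≈ 0.15642)
f - (-2996 - 1*(-2250)) = 28/179 - (-2996 - 1*(-2250)) = 28/179 - (-2996 + 2250) = 28/179 - 1*(-746) = 28/179 + 746 = 133562/179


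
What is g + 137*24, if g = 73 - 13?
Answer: 3348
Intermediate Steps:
g = 60
g + 137*24 = 60 + 137*24 = 60 + 3288 = 3348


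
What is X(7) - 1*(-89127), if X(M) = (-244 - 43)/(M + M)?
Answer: 178213/2 ≈ 89107.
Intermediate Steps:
X(M) = -287/(2*M) (X(M) = -287*1/(2*M) = -287/(2*M))
X(7) - 1*(-89127) = -287/2/7 - 1*(-89127) = -287/2*⅐ + 89127 = -41/2 + 89127 = 178213/2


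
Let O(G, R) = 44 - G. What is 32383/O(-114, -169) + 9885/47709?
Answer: 515507459/2512674 ≈ 205.16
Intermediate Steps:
32383/O(-114, -169) + 9885/47709 = 32383/(44 - 1*(-114)) + 9885/47709 = 32383/(44 + 114) + 9885*(1/47709) = 32383/158 + 3295/15903 = 515507459/2512674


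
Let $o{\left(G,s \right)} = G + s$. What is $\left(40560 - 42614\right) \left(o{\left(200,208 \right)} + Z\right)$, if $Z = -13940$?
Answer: $27794728$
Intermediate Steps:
$\left(40560 - 42614\right) \left(o{\left(200,208 \right)} + Z\right) = \left(40560 - 42614\right) \left(\left(200 + 208\right) - 13940\right) = - 2054 \left(408 - 13940\right) = \left(-2054\right) \left(-13532\right) = 27794728$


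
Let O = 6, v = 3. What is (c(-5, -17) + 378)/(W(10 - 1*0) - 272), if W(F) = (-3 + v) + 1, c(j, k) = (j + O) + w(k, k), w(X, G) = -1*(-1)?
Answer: -380/271 ≈ -1.4022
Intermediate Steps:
w(X, G) = 1
c(j, k) = 7 + j (c(j, k) = (j + 6) + 1 = (6 + j) + 1 = 7 + j)
W(F) = 1 (W(F) = (-3 + 3) + 1 = 0 + 1 = 1)
(c(-5, -17) + 378)/(W(10 - 1*0) - 272) = ((7 - 5) + 378)/(1 - 272) = (2 + 378)/(-271) = 380*(-1/271) = -380/271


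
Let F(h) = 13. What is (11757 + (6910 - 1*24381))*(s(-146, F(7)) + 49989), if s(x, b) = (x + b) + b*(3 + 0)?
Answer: -285100030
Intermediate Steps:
s(x, b) = x + 4*b (s(x, b) = (b + x) + b*3 = (b + x) + 3*b = x + 4*b)
(11757 + (6910 - 1*24381))*(s(-146, F(7)) + 49989) = (11757 + (6910 - 1*24381))*((-146 + 4*13) + 49989) = (11757 + (6910 - 24381))*((-146 + 52) + 49989) = (11757 - 17471)*(-94 + 49989) = -5714*49895 = -285100030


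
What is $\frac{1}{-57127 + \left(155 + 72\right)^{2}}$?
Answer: $- \frac{1}{5598} \approx -0.00017864$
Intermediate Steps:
$\frac{1}{-57127 + \left(155 + 72\right)^{2}} = \frac{1}{-57127 + 227^{2}} = \frac{1}{-57127 + 51529} = \frac{1}{-5598} = - \frac{1}{5598}$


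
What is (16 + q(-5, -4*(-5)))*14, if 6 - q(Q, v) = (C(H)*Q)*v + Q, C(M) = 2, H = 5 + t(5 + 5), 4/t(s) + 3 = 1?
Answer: 3178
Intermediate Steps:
t(s) = -2 (t(s) = 4/(-3 + 1) = 4/(-2) = 4*(-½) = -2)
H = 3 (H = 5 - 2 = 3)
q(Q, v) = 6 - Q - 2*Q*v (q(Q, v) = 6 - ((2*Q)*v + Q) = 6 - (2*Q*v + Q) = 6 - (Q + 2*Q*v) = 6 + (-Q - 2*Q*v) = 6 - Q - 2*Q*v)
(16 + q(-5, -4*(-5)))*14 = (16 + (6 - 1*(-5) - 2*(-5)*(-4*(-5))))*14 = (16 + (6 + 5 - 2*(-5)*20))*14 = (16 + (6 + 5 + 200))*14 = (16 + 211)*14 = 227*14 = 3178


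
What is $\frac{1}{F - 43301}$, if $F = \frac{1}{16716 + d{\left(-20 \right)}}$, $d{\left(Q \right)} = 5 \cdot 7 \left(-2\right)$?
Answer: $- \frac{16646}{720788445} \approx -2.3094 \cdot 10^{-5}$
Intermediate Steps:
$d{\left(Q \right)} = -70$ ($d{\left(Q \right)} = 35 \left(-2\right) = -70$)
$F = \frac{1}{16646}$ ($F = \frac{1}{16716 - 70} = \frac{1}{16646} \approx 6.0074 \cdot 10^{-5}$)
$\frac{1}{F - 43301} = \frac{1}{\frac{1}{16646} - 43301} = \frac{1}{- \frac{720788445}{16646}} = - \frac{16646}{720788445}$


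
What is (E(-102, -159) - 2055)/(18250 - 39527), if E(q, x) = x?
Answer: 2214/21277 ≈ 0.10406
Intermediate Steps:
(E(-102, -159) - 2055)/(18250 - 39527) = (-159 - 2055)/(18250 - 39527) = -2214/(-21277) = -2214*(-1/21277) = 2214/21277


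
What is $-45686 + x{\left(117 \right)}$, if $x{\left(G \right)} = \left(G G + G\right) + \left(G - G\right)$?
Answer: $-31880$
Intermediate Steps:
$x{\left(G \right)} = G + G^{2}$ ($x{\left(G \right)} = \left(G^{2} + G\right) + 0 = \left(G + G^{2}\right) + 0 = G + G^{2}$)
$-45686 + x{\left(117 \right)} = -45686 + 117 \left(1 + 117\right) = -45686 + 117 \cdot 118 = -45686 + 13806 = -31880$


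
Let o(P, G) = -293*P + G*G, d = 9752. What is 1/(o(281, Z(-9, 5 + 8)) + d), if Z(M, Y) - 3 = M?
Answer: -1/72545 ≈ -1.3785e-5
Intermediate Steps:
Z(M, Y) = 3 + M
o(P, G) = G² - 293*P (o(P, G) = -293*P + G² = G² - 293*P)
1/(o(281, Z(-9, 5 + 8)) + d) = 1/(((3 - 9)² - 293*281) + 9752) = 1/(((-6)² - 82333) + 9752) = 1/((36 - 82333) + 9752) = 1/(-82297 + 9752) = 1/(-72545) = -1/72545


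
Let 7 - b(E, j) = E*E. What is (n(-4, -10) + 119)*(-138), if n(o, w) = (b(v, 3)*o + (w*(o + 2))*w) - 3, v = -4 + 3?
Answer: 14904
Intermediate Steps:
v = -1
b(E, j) = 7 - E² (b(E, j) = 7 - E*E = 7 - E²)
n(o, w) = -3 + 6*o + w²*(2 + o) (n(o, w) = ((7 - 1*(-1)²)*o + (w*(o + 2))*w) - 3 = ((7 - 1*1)*o + (w*(2 + o))*w) - 3 = ((7 - 1)*o + w²*(2 + o)) - 3 = (6*o + w²*(2 + o)) - 3 = -3 + 6*o + w²*(2 + o))
(n(-4, -10) + 119)*(-138) = ((-3 + 2*(-10)² + 6*(-4) - 4*(-10)²) + 119)*(-138) = ((-3 + 2*100 - 24 - 4*100) + 119)*(-138) = ((-3 + 200 - 24 - 400) + 119)*(-138) = (-227 + 119)*(-138) = -108*(-138) = 14904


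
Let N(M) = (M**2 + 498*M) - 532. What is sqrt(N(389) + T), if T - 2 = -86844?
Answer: sqrt(257669) ≈ 507.61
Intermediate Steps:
T = -86842 (T = 2 - 86844 = -86842)
N(M) = -532 + M**2 + 498*M
sqrt(N(389) + T) = sqrt((-532 + 389**2 + 498*389) - 86842) = sqrt((-532 + 151321 + 193722) - 86842) = sqrt(344511 - 86842) = sqrt(257669)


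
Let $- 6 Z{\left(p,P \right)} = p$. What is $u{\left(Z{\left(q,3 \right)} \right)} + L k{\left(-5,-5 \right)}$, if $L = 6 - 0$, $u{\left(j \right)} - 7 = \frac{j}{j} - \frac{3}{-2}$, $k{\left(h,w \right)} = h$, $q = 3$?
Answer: $- \frac{41}{2} \approx -20.5$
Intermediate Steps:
$Z{\left(p,P \right)} = - \frac{p}{6}$
$u{\left(j \right)} = \frac{19}{2}$ ($u{\left(j \right)} = 7 + \left(\frac{j}{j} - \frac{3}{-2}\right) = 7 + \left(1 - - \frac{3}{2}\right) = 7 + \left(1 + \frac{3}{2}\right) = 7 + \frac{5}{2} = \frac{19}{2}$)
$L = 6$ ($L = 6 + 0 = 6$)
$u{\left(Z{\left(q,3 \right)} \right)} + L k{\left(-5,-5 \right)} = \frac{19}{2} + 6 \left(-5\right) = \frac{19}{2} - 30 = - \frac{41}{2}$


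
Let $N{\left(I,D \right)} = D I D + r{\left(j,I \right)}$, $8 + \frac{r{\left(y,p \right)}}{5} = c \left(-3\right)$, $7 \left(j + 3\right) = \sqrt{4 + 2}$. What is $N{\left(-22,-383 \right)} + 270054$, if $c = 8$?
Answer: $-2957264$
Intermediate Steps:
$j = -3 + \frac{\sqrt{6}}{7}$ ($j = -3 + \frac{\sqrt{4 + 2}}{7} = -3 + \frac{\sqrt{6}}{7} \approx -2.6501$)
$r{\left(y,p \right)} = -160$ ($r{\left(y,p \right)} = -40 + 5 \cdot 8 \left(-3\right) = -40 + 5 \left(-24\right) = -40 - 120 = -160$)
$N{\left(I,D \right)} = -160 + I D^{2}$ ($N{\left(I,D \right)} = D I D - 160 = I D^{2} - 160 = -160 + I D^{2}$)
$N{\left(-22,-383 \right)} + 270054 = \left(-160 - 22 \left(-383\right)^{2}\right) + 270054 = \left(-160 - 3227158\right) + 270054 = -3227318 + 270054 = -2957264$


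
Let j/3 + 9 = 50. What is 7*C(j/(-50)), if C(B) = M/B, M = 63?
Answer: -7350/41 ≈ -179.27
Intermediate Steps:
j = 123 (j = -27 + 3*50 = -27 + 150 = 123)
C(B) = 63/B
7*C(j/(-50)) = 7*(63/((123/(-50)))) = 7*(63/((123*(-1/50)))) = 7*(63/(-123/50)) = 7*(63*(-50/123)) = 7*(-1050/41) = -7350/41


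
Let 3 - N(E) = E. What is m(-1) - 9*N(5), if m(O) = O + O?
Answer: 16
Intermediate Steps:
m(O) = 2*O
N(E) = 3 - E
m(-1) - 9*N(5) = 2*(-1) - 9*(3 - 1*5) = -2 - 9*(3 - 5) = -2 - 9*(-2) = -2 + 18 = 16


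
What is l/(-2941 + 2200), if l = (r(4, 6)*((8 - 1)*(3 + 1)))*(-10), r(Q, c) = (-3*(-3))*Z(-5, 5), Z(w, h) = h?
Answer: 4200/247 ≈ 17.004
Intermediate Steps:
r(Q, c) = 45 (r(Q, c) = -3*(-3)*5 = 9*5 = 45)
l = -12600 (l = (45*((8 - 1)*(3 + 1)))*(-10) = (45*(7*4))*(-10) = (45*28)*(-10) = 1260*(-10) = -12600)
l/(-2941 + 2200) = -12600/(-2941 + 2200) = -12600/(-741) = -12600*(-1/741) = 4200/247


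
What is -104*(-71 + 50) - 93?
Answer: 2091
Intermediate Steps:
-104*(-71 + 50) - 93 = -104*(-21) - 93 = 2184 - 93 = 2091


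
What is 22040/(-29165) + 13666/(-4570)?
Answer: -2627851/701495 ≈ -3.7461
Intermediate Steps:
22040/(-29165) + 13666/(-4570) = 22040*(-1/29165) + 13666*(-1/4570) = -232/307 - 6833/2285 = -2627851/701495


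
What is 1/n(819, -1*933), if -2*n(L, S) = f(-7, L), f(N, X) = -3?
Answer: 2/3 ≈ 0.66667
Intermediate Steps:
n(L, S) = 3/2 (n(L, S) = -1/2*(-3) = 3/2)
1/n(819, -1*933) = 1/(3/2) = 2/3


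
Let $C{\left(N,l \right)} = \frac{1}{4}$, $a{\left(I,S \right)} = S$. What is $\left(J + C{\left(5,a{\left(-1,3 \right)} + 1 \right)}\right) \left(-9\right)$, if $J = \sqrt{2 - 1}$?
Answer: $- \frac{45}{4} \approx -11.25$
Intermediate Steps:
$C{\left(N,l \right)} = \frac{1}{4}$
$J = 1$ ($J = \sqrt{1} = 1$)
$\left(J + C{\left(5,a{\left(-1,3 \right)} + 1 \right)}\right) \left(-9\right) = \left(1 + \frac{1}{4}\right) \left(-9\right) = \frac{5}{4} \left(-9\right) = - \frac{45}{4}$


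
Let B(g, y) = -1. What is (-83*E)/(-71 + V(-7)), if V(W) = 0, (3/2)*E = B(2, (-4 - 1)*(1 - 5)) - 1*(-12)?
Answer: 1826/213 ≈ 8.5728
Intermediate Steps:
E = 22/3 (E = 2*(-1 - 1*(-12))/3 = 2*(-1 + 12)/3 = (⅔)*11 = 22/3 ≈ 7.3333)
(-83*E)/(-71 + V(-7)) = (-83*22/3)/(-71 + 0) = -1826/3/(-71) = -1826/3*(-1/71) = 1826/213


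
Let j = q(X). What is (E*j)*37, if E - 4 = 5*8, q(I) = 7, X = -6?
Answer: 11396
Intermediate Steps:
j = 7
E = 44 (E = 4 + 5*8 = 4 + 40 = 44)
(E*j)*37 = (44*7)*37 = 308*37 = 11396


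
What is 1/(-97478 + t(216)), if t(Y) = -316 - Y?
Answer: -1/98010 ≈ -1.0203e-5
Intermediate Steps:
1/(-97478 + t(216)) = 1/(-97478 + (-316 - 1*216)) = 1/(-97478 + (-316 - 216)) = 1/(-97478 - 532) = 1/(-98010) = -1/98010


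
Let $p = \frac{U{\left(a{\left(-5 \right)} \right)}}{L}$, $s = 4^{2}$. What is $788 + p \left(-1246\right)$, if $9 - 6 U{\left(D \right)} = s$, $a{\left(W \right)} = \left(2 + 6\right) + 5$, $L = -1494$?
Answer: $\frac{3527455}{4482} \approx 787.03$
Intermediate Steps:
$a{\left(W \right)} = 13$ ($a{\left(W \right)} = 8 + 5 = 13$)
$s = 16$
$U{\left(D \right)} = - \frac{7}{6}$ ($U{\left(D \right)} = \frac{3}{2} - \frac{8}{3} = - \frac{7}{6}$)
$p = \frac{7}{8964}$ ($p = - \frac{7}{6 \left(-1494\right)} = \left(- \frac{7}{6}\right) \left(- \frac{1}{1494}\right) = \frac{7}{8964} \approx 0.0007809$)
$788 + p \left(-1246\right) = 788 + \frac{7}{8964} \left(-1246\right) = 788 - \frac{4361}{4482} = \frac{3527455}{4482}$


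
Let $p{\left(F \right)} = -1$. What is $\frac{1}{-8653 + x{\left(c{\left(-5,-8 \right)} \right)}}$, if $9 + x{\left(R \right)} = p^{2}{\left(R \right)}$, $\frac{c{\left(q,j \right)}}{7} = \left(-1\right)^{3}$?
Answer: $- \frac{1}{8661} \approx -0.00011546$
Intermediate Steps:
$c{\left(q,j \right)} = -7$ ($c{\left(q,j \right)} = 7 \left(-1\right)^{3} = 7 \left(-1\right) = -7$)
$x{\left(R \right)} = -8$ ($x{\left(R \right)} = -9 + \left(-1\right)^{2} = -9 + 1 = -8$)
$\frac{1}{-8653 + x{\left(c{\left(-5,-8 \right)} \right)}} = \frac{1}{-8653 - 8} = \frac{1}{-8661} = - \frac{1}{8661}$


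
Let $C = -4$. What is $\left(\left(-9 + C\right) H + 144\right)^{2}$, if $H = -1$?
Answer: $24649$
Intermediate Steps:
$\left(\left(-9 + C\right) H + 144\right)^{2} = \left(\left(-9 - 4\right) \left(-1\right) + 144\right)^{2} = \left(\left(-13\right) \left(-1\right) + 144\right)^{2} = \left(13 + 144\right)^{2} = 157^{2} = 24649$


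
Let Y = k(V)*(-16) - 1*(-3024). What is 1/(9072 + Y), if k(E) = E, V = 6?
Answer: 1/12000 ≈ 8.3333e-5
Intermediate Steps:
Y = 2928 (Y = 6*(-16) - 1*(-3024) = -96 + 3024 = 2928)
1/(9072 + Y) = 1/(9072 + 2928) = 1/12000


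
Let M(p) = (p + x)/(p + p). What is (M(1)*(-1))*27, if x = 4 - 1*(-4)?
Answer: -243/2 ≈ -121.50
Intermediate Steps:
x = 8 (x = 4 + 4 = 8)
M(p) = (8 + p)/(2*p) (M(p) = (p + 8)/(p + p) = (8 + p)/((2*p)) = (8 + p)*(1/(2*p)) = (8 + p)/(2*p))
(M(1)*(-1))*27 = (((1/2)*(8 + 1)/1)*(-1))*27 = (((1/2)*1*9)*(-1))*27 = ((9/2)*(-1))*27 = -9/2*27 = -243/2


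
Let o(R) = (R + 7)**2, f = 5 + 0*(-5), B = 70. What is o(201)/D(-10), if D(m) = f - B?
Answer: -3328/5 ≈ -665.60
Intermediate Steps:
f = 5 (f = 5 + 0 = 5)
D(m) = -65 (D(m) = 5 - 1*70 = 5 - 70 = -65)
o(R) = (7 + R)**2
o(201)/D(-10) = (7 + 201)**2/(-65) = 208**2*(-1/65) = 43264*(-1/65) = -3328/5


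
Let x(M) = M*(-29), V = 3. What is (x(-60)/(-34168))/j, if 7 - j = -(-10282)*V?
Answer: 435/263426738 ≈ 1.6513e-6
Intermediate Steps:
x(M) = -29*M
j = -30839 (j = 7 - (-10282)*(-1*3) = 7 - (-10282)*(-3) = 7 - 1*30846 = 7 - 30846 = -30839)
(x(-60)/(-34168))/j = (-29*(-60)/(-34168))/(-30839) = (1740*(-1/34168))*(-1/30839) = -435/8542*(-1/30839) = 435/263426738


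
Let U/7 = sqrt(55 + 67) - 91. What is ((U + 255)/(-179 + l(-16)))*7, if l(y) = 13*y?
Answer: 2674/387 - 49*sqrt(122)/387 ≈ 5.5111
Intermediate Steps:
U = -637 + 7*sqrt(122) (U = 7*(sqrt(55 + 67) - 91) = 7*(sqrt(122) - 91) = 7*(-91 + sqrt(122)) = -637 + 7*sqrt(122) ≈ -559.68)
((U + 255)/(-179 + l(-16)))*7 = (((-637 + 7*sqrt(122)) + 255)/(-179 + 13*(-16)))*7 = ((-382 + 7*sqrt(122))/(-179 - 208))*7 = ((-382 + 7*sqrt(122))/(-387))*7 = ((-382 + 7*sqrt(122))*(-1/387))*7 = (382/387 - 7*sqrt(122)/387)*7 = 2674/387 - 49*sqrt(122)/387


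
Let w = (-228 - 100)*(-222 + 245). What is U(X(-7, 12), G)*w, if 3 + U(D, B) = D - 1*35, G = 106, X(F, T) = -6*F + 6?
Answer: -75440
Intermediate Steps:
X(F, T) = 6 - 6*F
U(D, B) = -38 + D (U(D, B) = -3 + (D - 1*35) = -3 + (D - 35) = -3 + (-35 + D) = -38 + D)
w = -7544 (w = -328*23 = -7544)
U(X(-7, 12), G)*w = (-38 + (6 - 6*(-7)))*(-7544) = (-38 + (6 + 42))*(-7544) = (-38 + 48)*(-7544) = 10*(-7544) = -75440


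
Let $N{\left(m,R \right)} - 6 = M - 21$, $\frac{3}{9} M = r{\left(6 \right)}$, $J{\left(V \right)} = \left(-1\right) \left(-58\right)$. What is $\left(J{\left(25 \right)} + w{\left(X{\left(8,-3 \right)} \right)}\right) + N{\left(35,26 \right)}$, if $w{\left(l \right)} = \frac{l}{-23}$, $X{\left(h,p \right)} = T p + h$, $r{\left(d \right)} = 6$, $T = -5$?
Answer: $60$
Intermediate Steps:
$J{\left(V \right)} = 58$
$M = 18$ ($M = 3 \cdot 6 = 18$)
$X{\left(h,p \right)} = h - 5 p$ ($X{\left(h,p \right)} = - 5 p + h = h - 5 p$)
$N{\left(m,R \right)} = 3$ ($N{\left(m,R \right)} = 6 + \left(18 - 21\right) = 6 - 3 = 3$)
$w{\left(l \right)} = - \frac{l}{23}$ ($w{\left(l \right)} = l \left(- \frac{1}{23}\right) = - \frac{l}{23}$)
$\left(J{\left(25 \right)} + w{\left(X{\left(8,-3 \right)} \right)}\right) + N{\left(35,26 \right)} = \left(58 - \frac{8 - -15}{23}\right) + 3 = \left(58 - \frac{8 + 15}{23}\right) + 3 = \left(58 - 1\right) + 3 = 57 + 3 = 60$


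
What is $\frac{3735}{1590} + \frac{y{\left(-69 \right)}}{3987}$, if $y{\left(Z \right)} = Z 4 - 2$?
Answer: $\frac{963295}{422622} \approx 2.2793$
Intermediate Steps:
$y{\left(Z \right)} = -2 + 4 Z$ ($y{\left(Z \right)} = 4 Z - 2 = -2 + 4 Z$)
$\frac{3735}{1590} + \frac{y{\left(-69 \right)}}{3987} = \frac{3735}{1590} + \frac{-2 + 4 \left(-69\right)}{3987} = 3735 \cdot \frac{1}{1590} + \left(-2 - 276\right) \frac{1}{3987} = \frac{249}{106} - \frac{278}{3987} = \frac{963295}{422622}$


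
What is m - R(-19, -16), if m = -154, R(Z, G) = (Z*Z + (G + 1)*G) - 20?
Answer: -735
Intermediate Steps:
R(Z, G) = -20 + Z**2 + G*(1 + G) (R(Z, G) = (Z**2 + (1 + G)*G) - 20 = (Z**2 + G*(1 + G)) - 20 = -20 + Z**2 + G*(1 + G))
m - R(-19, -16) = -154 - (-20 - 16 + (-16)**2 + (-19)**2) = -154 - (-20 - 16 + 256 + 361) = -154 - 1*581 = -154 - 581 = -735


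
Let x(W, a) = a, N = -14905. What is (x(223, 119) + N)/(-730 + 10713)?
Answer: -14786/9983 ≈ -1.4811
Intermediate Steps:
(x(223, 119) + N)/(-730 + 10713) = (119 - 14905)/(-730 + 10713) = -14786/9983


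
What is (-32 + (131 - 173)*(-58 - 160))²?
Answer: 83247376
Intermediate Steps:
(-32 + (131 - 173)*(-58 - 160))² = (-32 - 42*(-218))² = (-32 + 9156)² = 9124² = 83247376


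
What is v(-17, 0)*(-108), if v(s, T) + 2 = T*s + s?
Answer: 2052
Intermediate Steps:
v(s, T) = -2 + s + T*s (v(s, T) = -2 + (T*s + s) = -2 + (s + T*s) = -2 + s + T*s)
v(-17, 0)*(-108) = (-2 - 17 + 0*(-17))*(-108) = (-2 - 17 + 0)*(-108) = -19*(-108) = 2052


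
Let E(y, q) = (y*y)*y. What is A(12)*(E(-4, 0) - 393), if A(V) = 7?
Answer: -3199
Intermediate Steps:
E(y, q) = y**3 (E(y, q) = y**2*y = y**3)
A(12)*(E(-4, 0) - 393) = 7*((-4)**3 - 393) = 7*(-64 - 393) = 7*(-457) = -3199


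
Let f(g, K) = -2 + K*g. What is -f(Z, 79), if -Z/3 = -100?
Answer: -23698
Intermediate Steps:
Z = 300 (Z = -3*(-100) = 300)
-f(Z, 79) = -(-2 + 79*300) = -(-2 + 23700) = -1*23698 = -23698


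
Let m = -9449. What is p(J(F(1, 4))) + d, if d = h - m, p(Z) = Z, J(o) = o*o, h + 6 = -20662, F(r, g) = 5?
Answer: -11194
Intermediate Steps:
h = -20668 (h = -6 - 20662 = -20668)
J(o) = o²
d = -11219 (d = -20668 - 1*(-9449) = -20668 + 9449 = -11219)
p(J(F(1, 4))) + d = 5² - 11219 = 25 - 11219 = -11194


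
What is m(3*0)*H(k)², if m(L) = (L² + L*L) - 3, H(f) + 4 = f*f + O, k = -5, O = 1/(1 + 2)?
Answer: -4096/3 ≈ -1365.3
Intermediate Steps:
O = ⅓ (O = 1/3 = ⅓ ≈ 0.33333)
H(f) = -11/3 + f² (H(f) = -4 + (f*f + ⅓) = -4 + (f² + ⅓) = -4 + (⅓ + f²) = -11/3 + f²)
m(L) = -3 + 2*L² (m(L) = (L² + L²) - 3 = 2*L² - 3 = -3 + 2*L²)
m(3*0)*H(k)² = (-3 + 2*(3*0)²)*(-11/3 + (-5)²)² = (-3 + 2*0²)*(-11/3 + 25)² = (-3 + 2*0)*(64/3)² = (-3 + 0)*(4096/9) = -3*4096/9 = -4096/3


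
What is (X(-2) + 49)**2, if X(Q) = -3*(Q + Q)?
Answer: 3721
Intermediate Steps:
X(Q) = -6*Q
(X(-2) + 49)**2 = (-6*(-2) + 49)**2 = (12 + 49)**2 = 61**2 = 3721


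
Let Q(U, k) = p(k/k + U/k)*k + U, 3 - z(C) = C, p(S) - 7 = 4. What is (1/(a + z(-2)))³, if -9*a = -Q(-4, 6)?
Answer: 729/1225043 ≈ 0.00059508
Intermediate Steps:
p(S) = 11 (p(S) = 7 + 4 = 11)
z(C) = 3 - C
Q(U, k) = U + 11*k (Q(U, k) = 11*k + U = U + 11*k)
a = 62/9 (a = -(-1)*(-4 + 11*6)/9 = -(-1)*(-4 + 66)/9 = -(-1)*62/9 = -⅑*(-62) = 62/9 ≈ 6.8889)
(1/(a + z(-2)))³ = (1/(62/9 + (3 - 1*(-2))))³ = (1/(62/9 + (3 + 2)))³ = (1/(62/9 + 5))³ = (1/(107/9))³ = (9/107)³ = 729/1225043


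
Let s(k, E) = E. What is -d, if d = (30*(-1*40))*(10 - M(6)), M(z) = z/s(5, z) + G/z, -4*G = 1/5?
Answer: 10810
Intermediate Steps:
G = -1/20 (G = -1/4/5 = -1/4*1/5 = -1/20 ≈ -0.050000)
M(z) = 1 - 1/(20*z) (M(z) = z/z - 1/(20*z) = 1 - 1/(20*z))
d = -10810 (d = (30*(-1*40))*(10 - (-1/20 + 6)/6) = (30*(-40))*(10 - 119/(6*20)) = -1200*(10 - 1*119/120) = -1200*(10 - 119/120) = -1200*1081/120 = -10810)
-d = -1*(-10810) = 10810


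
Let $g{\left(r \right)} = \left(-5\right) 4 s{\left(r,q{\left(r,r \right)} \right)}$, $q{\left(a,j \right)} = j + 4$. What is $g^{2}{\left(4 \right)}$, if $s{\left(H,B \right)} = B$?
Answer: $25600$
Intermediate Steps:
$q{\left(a,j \right)} = 4 + j$
$g{\left(r \right)} = -80 - 20 r$ ($g{\left(r \right)} = \left(-5\right) 4 \left(4 + r\right) = - 20 \left(4 + r\right) = -80 - 20 r$)
$g^{2}{\left(4 \right)} = \left(-80 - 80\right)^{2} = \left(-160\right)^{2} = 25600$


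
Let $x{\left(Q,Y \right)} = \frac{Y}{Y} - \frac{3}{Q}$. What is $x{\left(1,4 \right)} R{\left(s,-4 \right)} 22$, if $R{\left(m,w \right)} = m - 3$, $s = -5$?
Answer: $352$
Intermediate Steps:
$R{\left(m,w \right)} = -3 + m$ ($R{\left(m,w \right)} = m - 3 = -3 + m$)
$x{\left(Q,Y \right)} = 1 - \frac{3}{Q}$
$x{\left(1,4 \right)} R{\left(s,-4 \right)} 22 = \frac{-3 + 1}{1} \left(-3 - 5\right) 22 = 1 \left(-2\right) \left(-8\right) 22 = \left(-2\right) \left(-8\right) 22 = 16 \cdot 22 = 352$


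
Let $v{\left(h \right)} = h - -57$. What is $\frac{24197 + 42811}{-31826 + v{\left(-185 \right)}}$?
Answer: $- \frac{33504}{15977} \approx -2.097$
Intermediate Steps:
$v{\left(h \right)} = 57 + h$ ($v{\left(h \right)} = h + 57 = 57 + h$)
$\frac{24197 + 42811}{-31826 + v{\left(-185 \right)}} = \frac{24197 + 42811}{-31826 + \left(57 - 185\right)} = \frac{67008}{-31826 - 128} = \frac{67008}{-31954} = 67008 \left(- \frac{1}{31954}\right) = - \frac{33504}{15977}$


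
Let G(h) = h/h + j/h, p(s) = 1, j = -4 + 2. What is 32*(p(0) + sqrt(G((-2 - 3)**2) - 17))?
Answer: 32 + 32*I*sqrt(402)/5 ≈ 32.0 + 128.32*I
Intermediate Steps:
j = -2
G(h) = 1 - 2/h (G(h) = h/h - 2/h = 1 - 2/h)
32*(p(0) + sqrt(G((-2 - 3)**2) - 17)) = 32*(1 + sqrt((-2 + (-2 - 3)**2)/((-2 - 3)**2) - 17)) = 32*(1 + sqrt((-2 + (-5)**2)/((-5)**2) - 17)) = 32*(1 + sqrt((-2 + 25)/25 - 17)) = 32*(1 + sqrt((1/25)*23 - 17)) = 32*(1 + sqrt(23/25 - 17)) = 32*(1 + sqrt(-402/25)) = 32*(1 + I*sqrt(402)/5) = 32 + 32*I*sqrt(402)/5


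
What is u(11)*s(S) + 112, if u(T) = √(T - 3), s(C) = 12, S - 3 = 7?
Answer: 112 + 24*√2 ≈ 145.94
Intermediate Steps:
S = 10 (S = 3 + 7 = 10)
u(T) = √(-3 + T)
u(11)*s(S) + 112 = √(-3 + 11)*12 + 112 = √8*12 + 112 = (2*√2)*12 + 112 = 24*√2 + 112 = 112 + 24*√2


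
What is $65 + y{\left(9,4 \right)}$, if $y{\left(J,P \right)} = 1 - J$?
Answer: $57$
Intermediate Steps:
$65 + y{\left(9,4 \right)} = 65 + \left(1 - 9\right) = 65 - 8 = 57$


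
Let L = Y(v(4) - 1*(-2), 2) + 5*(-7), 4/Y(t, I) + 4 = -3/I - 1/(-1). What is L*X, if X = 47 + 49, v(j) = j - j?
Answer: -10336/3 ≈ -3445.3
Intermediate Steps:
v(j) = 0
Y(t, I) = 4/(-3 - 3/I) (Y(t, I) = 4/(-4 + (-3/I - 1/(-1))) = 4/(-4 + (-3/I - 1*(-1))) = 4/(-4 + (-3/I + 1)) = 4/(-4 + (1 - 3/I)) = 4/(-3 - 3/I))
X = 96
L = -323/9 (L = -4*2/(3 + 3*2) + 5*(-7) = -4*2/(3 + 6) - 35 = -4*2/9 - 35 = -4*2*⅑ - 35 = -8/9 - 35 = -323/9 ≈ -35.889)
L*X = -323/9*96 = -10336/3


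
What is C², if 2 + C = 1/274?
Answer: 299209/75076 ≈ 3.9854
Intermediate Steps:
C = -547/274 (C = -2 + 1/274 = -547/274 ≈ -1.9963)
C² = (-547/274)² = 299209/75076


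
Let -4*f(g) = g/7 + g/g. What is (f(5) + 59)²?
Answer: 168100/49 ≈ 3430.6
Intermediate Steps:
f(g) = -¼ - g/28 (f(g) = -(g/7 + g/g)/4 = -(g*(⅐) + 1)/4 = -(g/7 + 1)/4 = -(1 + g/7)/4 = -¼ - g/28)
(f(5) + 59)² = ((-¼ - 1/28*5) + 59)² = ((-¼ - 5/28) + 59)² = (-3/7 + 59)² = (410/7)² = 168100/49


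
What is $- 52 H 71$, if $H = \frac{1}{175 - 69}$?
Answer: $- \frac{1846}{53} \approx -34.83$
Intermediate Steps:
$H = \frac{1}{106} \approx 0.009434$
$- 52 H 71 = \left(-52\right) \frac{1}{106} \cdot 71 = \left(- \frac{26}{53}\right) 71 = - \frac{1846}{53}$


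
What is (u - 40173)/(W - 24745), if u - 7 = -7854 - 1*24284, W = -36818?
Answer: 72304/61563 ≈ 1.1745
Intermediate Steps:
u = -32131 (u = 7 + (-7854 - 1*24284) = 7 + (-7854 - 24284) = 7 - 32138 = -32131)
(u - 40173)/(W - 24745) = (-32131 - 40173)/(-36818 - 24745) = -72304/(-61563) = -72304*(-1/61563) = 72304/61563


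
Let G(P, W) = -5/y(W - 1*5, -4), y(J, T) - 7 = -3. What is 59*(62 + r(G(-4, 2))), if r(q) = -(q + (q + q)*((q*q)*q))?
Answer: 440789/128 ≈ 3443.7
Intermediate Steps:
y(J, T) = 4 (y(J, T) = 7 - 3 = 4)
G(P, W) = -5/4
r(q) = -q - 2*q⁴ (r(q) = -(q + (2*q)*(q²*q)) = -(q + (2*q)*q³) = -(q + 2*q⁴) = -q - 2*q⁴)
59*(62 + r(G(-4, 2))) = 59*(62 + (-1*(-5/4) - 2*(-5/4)⁴)) = 59*(62 + (5/4 - 2*625/256)) = 59*(62 + (5/4 - 625/128)) = 59*(62 - 465/128) = 59*(7471/128) = 440789/128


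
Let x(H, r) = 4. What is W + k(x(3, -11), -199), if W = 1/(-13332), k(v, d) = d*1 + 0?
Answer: -2653069/13332 ≈ -199.00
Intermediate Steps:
k(v, d) = d (k(v, d) = d + 0 = d)
W = -1/13332 ≈ -7.5008e-5
W + k(x(3, -11), -199) = -1/13332 - 199 = -2653069/13332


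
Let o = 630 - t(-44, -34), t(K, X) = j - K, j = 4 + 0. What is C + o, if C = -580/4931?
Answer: 2869262/4931 ≈ 581.88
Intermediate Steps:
j = 4
t(K, X) = 4 - K
C = -580/4931 (C = -580*1/4931 = -580/4931 ≈ -0.11762)
o = 582 (o = 630 - (4 - 1*(-44)) = 630 - (4 + 44) = 630 - 1*48 = 630 - 48 = 582)
C + o = -580/4931 + 582 = 2869262/4931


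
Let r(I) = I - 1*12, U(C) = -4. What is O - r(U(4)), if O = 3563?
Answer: 3579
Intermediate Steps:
r(I) = -12 + I (r(I) = I - 12 = -12 + I)
O - r(U(4)) = 3563 - (-12 - 4) = 3563 - 1*(-16) = 3563 + 16 = 3579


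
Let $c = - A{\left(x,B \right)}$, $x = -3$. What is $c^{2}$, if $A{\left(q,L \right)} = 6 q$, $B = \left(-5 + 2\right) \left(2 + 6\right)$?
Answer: $324$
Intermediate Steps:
$B = -24$ ($B = \left(-3\right) 8 = -24$)
$c = 18$ ($c = - 6 \left(-3\right) = \left(-1\right) \left(-18\right) = 18$)
$c^{2} = 18^{2} = 324$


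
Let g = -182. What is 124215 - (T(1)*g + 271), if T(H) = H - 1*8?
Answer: 122670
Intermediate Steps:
T(H) = -8 + H (T(H) = H - 8 = -8 + H)
124215 - (T(1)*g + 271) = 124215 - ((-8 + 1)*(-182) + 271) = 124215 - (-7*(-182) + 271) = 124215 - (1274 + 271) = 124215 - 1*1545 = 124215 - 1545 = 122670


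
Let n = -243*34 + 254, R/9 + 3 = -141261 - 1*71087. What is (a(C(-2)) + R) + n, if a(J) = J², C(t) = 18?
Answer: -1918843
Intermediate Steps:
R = -1911159 (R = -27 + 9*(-141261 - 1*71087) = -27 + 9*(-141261 - 71087) = -27 + 9*(-212348) = -27 - 1911132 = -1911159)
n = -8008 (n = -8262 + 254 = -8008)
(a(C(-2)) + R) + n = (18² - 1911159) - 8008 = (324 - 1911159) - 8008 = -1910835 - 8008 = -1918843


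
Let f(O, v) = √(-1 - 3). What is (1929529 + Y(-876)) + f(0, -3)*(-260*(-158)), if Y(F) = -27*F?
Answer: 1953181 + 82160*I ≈ 1.9532e+6 + 82160.0*I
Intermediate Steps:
f(O, v) = 2*I (f(O, v) = √(-4) = 2*I)
(1929529 + Y(-876)) + f(0, -3)*(-260*(-158)) = (1929529 - 27*(-876)) + (2*I)*(-260*(-158)) = (1929529 + 23652) + (2*I)*41080 = 1953181 + 82160*I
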